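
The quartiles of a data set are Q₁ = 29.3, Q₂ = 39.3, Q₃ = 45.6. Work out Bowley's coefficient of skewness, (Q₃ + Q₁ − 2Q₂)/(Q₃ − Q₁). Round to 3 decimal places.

-0.227

numerator: Q₃ + Q₁ − 2Q₂ = 45.6 + 29.3 − 2×39.3 = -3.7000
denominator: Q₃ − Q₁ = 45.6 − 29.3 = 16.3000
Bowley skewness = -3.7000 / 16.3000 ≈ -0.227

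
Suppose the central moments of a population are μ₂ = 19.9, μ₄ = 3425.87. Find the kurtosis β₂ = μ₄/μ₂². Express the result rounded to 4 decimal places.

μ₂² = 19.9² = 396.01000
μ₄/μ₂² = 3425.87 / 396.01000 = 8.65097
β₂ ≈ 8.6510

8.6510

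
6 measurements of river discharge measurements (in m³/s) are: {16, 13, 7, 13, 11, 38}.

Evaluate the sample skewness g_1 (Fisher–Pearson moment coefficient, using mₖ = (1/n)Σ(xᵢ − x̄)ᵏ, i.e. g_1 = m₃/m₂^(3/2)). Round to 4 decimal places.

1.4946

x̄ = (16 + 13 + 7 + 13 + 11 + 38) / 6 = 16.3333
deviations (xᵢ − x̄): -0.3333, -3.3333, -9.3333, -3.3333, -5.3333, 21.6667
Σ(xᵢ − x̄)² = 607.3333 ⇒ m₂ = 607.3333/6 = 101.22222
Σ(xᵢ − x̄)³ = 9132.4444 ⇒ m₃ = 9132.4444/6 = 1522.07407
m₂^(3/2) = 101.22222^(1.5) = 1018.38924
g_1 = m₃ / m₂^(3/2) = 1522.07407 / 1018.38924 ≈ 1.4946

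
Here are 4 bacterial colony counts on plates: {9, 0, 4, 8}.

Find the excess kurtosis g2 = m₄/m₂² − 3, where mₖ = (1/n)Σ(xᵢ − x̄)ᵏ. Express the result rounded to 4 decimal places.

x̄ = 5.2500
Σ(xᵢ − x̄)² = 50.7500 ⇒ m₂ = 12.68750
Σ(xᵢ − x̄)⁴ = 1017.0781 ⇒ m₄ = 254.26953
m₂² = 160.97266
g2 = m₄/m₂² − 3 = 1.57958 − 3 ≈ -1.4204

-1.4204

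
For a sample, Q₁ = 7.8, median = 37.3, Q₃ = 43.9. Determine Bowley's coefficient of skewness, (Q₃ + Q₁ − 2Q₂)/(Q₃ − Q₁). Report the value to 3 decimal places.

numerator: Q₃ + Q₁ − 2Q₂ = 43.9 + 7.8 − 2×37.3 = -22.9000
denominator: Q₃ − Q₁ = 43.9 − 7.8 = 36.1000
Bowley skewness = -22.9000 / 36.1000 ≈ -0.634

-0.634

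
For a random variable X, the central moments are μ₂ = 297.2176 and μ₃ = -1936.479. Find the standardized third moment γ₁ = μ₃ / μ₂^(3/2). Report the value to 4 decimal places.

-0.3779

σ = √μ₂ = √297.2176 = 17.24000
σ³ = μ₂^(3/2) = 5124.03142
γ₁ = μ₃/σ³ = -1936.479 / 5124.03142 ≈ -0.3779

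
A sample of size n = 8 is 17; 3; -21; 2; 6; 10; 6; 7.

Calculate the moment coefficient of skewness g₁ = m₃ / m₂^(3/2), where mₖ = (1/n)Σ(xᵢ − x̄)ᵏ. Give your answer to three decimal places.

x̄ = (17 + 3 - 21 + 2 + 6 + 10 + 6 + 7) / 8 = 3.7500
deviations (xᵢ − x̄): 13.2500, -0.7500, -24.7500, -1.7500, 2.2500, 6.2500, 2.2500, 3.2500
Σ(xᵢ − x̄)² = 851.5000 ⇒ m₂ = 851.5000/8 = 106.43750
Σ(xᵢ − x̄)³ = -12539.2500 ⇒ m₃ = -12539.2500/8 = -1567.40625
m₂^(3/2) = 106.43750^(1.5) = 1098.10027
g₁ = m₃ / m₂^(3/2) = -1567.40625 / 1098.10027 ≈ -1.427

-1.427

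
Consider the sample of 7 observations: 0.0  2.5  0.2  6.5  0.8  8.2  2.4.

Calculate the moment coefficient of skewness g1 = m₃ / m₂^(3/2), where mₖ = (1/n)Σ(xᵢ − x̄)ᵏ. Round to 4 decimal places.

x̄ = (0.0 + 2.5 + 0.2 + 6.5 + 0.8 + 8.2 + 2.4) / 7 = 2.9429
deviations (xᵢ − x̄): -2.9429, -0.4429, -2.7429, 3.5571, -2.1429, 5.2571, -0.5429
Σ(xᵢ − x̄)² = 61.5571 ⇒ m₂ = 61.5571/7 = 8.79388
Σ(xᵢ − x̄)³ = 134.0960 ⇒ m₃ = 134.0960/7 = 19.15657
m₂^(3/2) = 8.79388^(1.5) = 26.07778
g1 = m₃ / m₂^(3/2) = 19.15657 / 26.07778 ≈ 0.7346

0.7346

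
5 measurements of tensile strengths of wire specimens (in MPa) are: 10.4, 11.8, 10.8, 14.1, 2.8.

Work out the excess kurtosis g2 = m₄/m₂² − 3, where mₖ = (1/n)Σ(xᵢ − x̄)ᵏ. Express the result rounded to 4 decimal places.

-0.2015

x̄ = 9.9800
Σ(xᵢ − x̄)² = 72.6880 ⇒ m₂ = 14.53760
Σ(xᵢ − x̄)⁴ = 2957.2354 ⇒ m₄ = 591.44709
m₂² = 211.34181
g2 = m₄/m₂² − 3 = 2.79853 − 3 ≈ -0.2015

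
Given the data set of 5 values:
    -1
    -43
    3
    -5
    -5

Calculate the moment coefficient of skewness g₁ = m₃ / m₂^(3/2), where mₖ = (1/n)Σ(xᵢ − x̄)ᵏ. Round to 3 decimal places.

-1.379

x̄ = (-1 - 43 + 3 - 5 - 5) / 5 = -10.2000
deviations (xᵢ − x̄): 9.2000, -32.8000, 13.2000, 5.2000, 5.2000
Σ(xᵢ − x̄)² = 1388.8000 ⇒ m₂ = 1388.8000/5 = 277.76000
Σ(xᵢ − x̄)³ = -31927.6800 ⇒ m₃ = -31927.6800/5 = -6385.53600
m₂^(3/2) = 277.76000^(1.5) = 4629.18519
g₁ = m₃ / m₂^(3/2) = -6385.53600 / 4629.18519 ≈ -1.379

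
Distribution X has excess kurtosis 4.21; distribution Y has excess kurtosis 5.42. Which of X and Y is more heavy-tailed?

Y

Higher excess kurtosis ⇒ heavier tails relative to the normal distribution.
4.21 vs 5.42: the larger is 5.42, so Y has heavier tails.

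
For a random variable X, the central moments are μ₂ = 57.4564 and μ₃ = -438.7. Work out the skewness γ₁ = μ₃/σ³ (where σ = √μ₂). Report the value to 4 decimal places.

σ = √μ₂ = √57.4564 = 7.58000
σ³ = μ₂^(3/2) = 435.51951
γ₁ = μ₃/σ³ = -438.7 / 435.51951 ≈ -1.0073

-1.0073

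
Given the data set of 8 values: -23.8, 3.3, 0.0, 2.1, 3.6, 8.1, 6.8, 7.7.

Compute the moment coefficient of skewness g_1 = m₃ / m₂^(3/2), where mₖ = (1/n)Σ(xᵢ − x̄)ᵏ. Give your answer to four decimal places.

x̄ = (-23.8 + 3.3 + 0.0 + 2.1 + 3.6 + 8.1 + 6.8 + 7.7) / 8 = 0.9750
deviations (xᵢ − x̄): -24.7750, 2.3250, -0.9750, 1.1250, 2.6250, 7.1250, 5.8250, 6.7250
Σ(xᵢ − x̄)² = 758.2350 ⇒ m₂ = 758.2350/8 = 94.77938
Σ(xᵢ − x̄)³ = -14312.2643 ⇒ m₃ = -14312.2643/8 = -1789.03303
m₂^(3/2) = 94.77938^(1.5) = 922.72176
g_1 = m₃ / m₂^(3/2) = -1789.03303 / 922.72176 ≈ -1.9389

-1.9389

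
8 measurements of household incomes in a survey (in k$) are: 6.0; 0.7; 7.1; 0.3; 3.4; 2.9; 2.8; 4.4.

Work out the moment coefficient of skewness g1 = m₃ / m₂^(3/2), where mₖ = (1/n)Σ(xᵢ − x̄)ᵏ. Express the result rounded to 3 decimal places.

0.158

x̄ = (6.0 + 0.7 + 7.1 + 0.3 + 3.4 + 2.9 + 2.8 + 4.4) / 8 = 3.4500
deviations (xᵢ − x̄): 2.5500, -2.7500, 3.6500, -3.1500, -0.0500, -0.5500, -0.6500, 0.9500
Σ(xᵢ − x̄)² = 38.9400 ⇒ m₂ = 38.9400/8 = 4.86750
Σ(xᵢ − x̄)³ = 13.5720 ⇒ m₃ = 13.5720/8 = 1.69650
m₂^(3/2) = 4.86750^(1.5) = 10.73888
g1 = m₃ / m₂^(3/2) = 1.69650 / 10.73888 ≈ 0.158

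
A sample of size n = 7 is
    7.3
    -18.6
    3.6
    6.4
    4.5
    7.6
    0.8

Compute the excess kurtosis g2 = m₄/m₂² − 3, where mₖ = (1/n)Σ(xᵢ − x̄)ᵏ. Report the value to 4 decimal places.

1.5618

x̄ = 1.6571
Σ(xᵢ − x̄)² = 512.5971 ⇒ m₂ = 73.22816
Σ(xᵢ − x̄)⁴ = 171235.9773 ⇒ m₄ = 24462.28247
m₂² = 5362.36390
g2 = m₄/m₂² − 3 = 4.56185 − 3 ≈ 1.5618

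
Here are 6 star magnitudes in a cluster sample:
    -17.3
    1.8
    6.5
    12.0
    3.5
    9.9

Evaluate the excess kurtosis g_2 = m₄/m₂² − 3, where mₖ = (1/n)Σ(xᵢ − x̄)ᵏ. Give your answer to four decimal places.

0.3459

x̄ = 2.7333
Σ(xᵢ − x̄)² = 554.2133 ⇒ m₂ = 92.36889
Σ(xᵢ − x̄)⁴ = 171283.5451 ⇒ m₄ = 28547.25752
m₂² = 8532.01163
g_2 = m₄/m₂² − 3 = 3.34590 − 3 ≈ 0.3459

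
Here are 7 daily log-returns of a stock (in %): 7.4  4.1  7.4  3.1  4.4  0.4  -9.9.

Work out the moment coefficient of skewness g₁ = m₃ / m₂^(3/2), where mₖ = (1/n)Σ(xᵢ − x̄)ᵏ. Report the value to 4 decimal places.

x̄ = (7.4 + 4.1 + 7.4 + 3.1 + 4.4 + 0.4 - 9.9) / 7 = 2.4143
deviations (xᵢ − x̄): 4.9857, 1.6857, 4.9857, 0.6857, 1.9857, -2.0143, -12.3143
Σ(xᵢ − x̄)² = 212.6686 ⇒ m₂ = 212.6686/7 = 30.38122
Σ(xᵢ − x̄)³ = -1614.7254 ⇒ m₃ = -1614.7254/7 = -230.67506
m₂^(3/2) = 30.38122^(1.5) = 167.45878
g₁ = m₃ / m₂^(3/2) = -230.67506 / 167.45878 ≈ -1.3775

-1.3775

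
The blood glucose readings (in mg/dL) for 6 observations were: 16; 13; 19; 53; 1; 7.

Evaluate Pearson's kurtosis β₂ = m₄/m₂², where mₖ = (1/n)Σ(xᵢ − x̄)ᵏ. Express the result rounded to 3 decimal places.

x̄ = 18.1667
Σ(xᵢ − x̄)² = 1664.8333 ⇒ m₂ = 277.47222
Σ(xᵢ − x̄)⁴ = 1575373.8194 ⇒ m₄ = 262562.30324
m₂² = 76990.83410
β₂ = m₄/m₂² = 262562.30324 / 76990.83410 ≈ 3.410

3.410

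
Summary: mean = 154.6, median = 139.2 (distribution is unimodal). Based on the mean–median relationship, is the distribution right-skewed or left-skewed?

mean − median = 154.6 − 139.2 = 15.4
mean > median ⇒ the longer tail is on the right ⇒ right-skewed (positively skewed).

right-skewed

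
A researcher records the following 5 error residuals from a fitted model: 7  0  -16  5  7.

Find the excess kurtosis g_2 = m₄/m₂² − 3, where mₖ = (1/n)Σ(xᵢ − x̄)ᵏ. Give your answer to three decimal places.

x̄ = 0.6000
Σ(xᵢ − x̄)² = 377.2000 ⇒ m₂ = 75.44000
Σ(xᵢ − x̄)⁴ = 79663.6960 ⇒ m₄ = 15932.73920
m₂² = 5691.19360
g_2 = m₄/m₂² − 3 = 2.79954 − 3 ≈ -0.200

-0.200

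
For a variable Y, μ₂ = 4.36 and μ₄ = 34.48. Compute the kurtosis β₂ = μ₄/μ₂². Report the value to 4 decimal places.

1.8138

μ₂² = 4.36² = 19.00960
μ₄/μ₂² = 34.48 / 19.00960 = 1.81382
β₂ ≈ 1.8138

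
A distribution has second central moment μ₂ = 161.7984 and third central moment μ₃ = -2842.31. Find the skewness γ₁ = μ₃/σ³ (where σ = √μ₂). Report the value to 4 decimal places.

-1.3811

σ = √μ₂ = √161.7984 = 12.72000
σ³ = μ₂^(3/2) = 2058.07565
γ₁ = μ₃/σ³ = -2842.31 / 2058.07565 ≈ -1.3811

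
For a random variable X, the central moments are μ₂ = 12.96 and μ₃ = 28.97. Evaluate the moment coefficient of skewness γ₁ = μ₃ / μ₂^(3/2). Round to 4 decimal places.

0.6209

σ = √μ₂ = √12.96 = 3.60000
σ³ = μ₂^(3/2) = 46.65600
γ₁ = μ₃/σ³ = 28.97 / 46.65600 ≈ 0.6209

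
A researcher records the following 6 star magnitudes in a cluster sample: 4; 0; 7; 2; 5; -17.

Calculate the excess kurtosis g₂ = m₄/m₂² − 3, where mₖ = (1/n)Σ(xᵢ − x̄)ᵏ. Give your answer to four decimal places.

0.6762

x̄ = 0.1667
Σ(xᵢ − x̄)² = 382.8333 ⇒ m₂ = 63.80556
Σ(xᵢ − x̄)⁴ = 89798.1528 ⇒ m₄ = 14966.35880
m₂² = 4071.14892
g₂ = m₄/m₂² − 3 = 3.67620 − 3 ≈ 0.6762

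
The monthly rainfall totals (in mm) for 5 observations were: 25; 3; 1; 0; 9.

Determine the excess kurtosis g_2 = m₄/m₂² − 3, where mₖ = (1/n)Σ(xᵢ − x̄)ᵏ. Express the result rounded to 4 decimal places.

x̄ = 7.6000
Σ(xᵢ − x̄)² = 427.2000 ⇒ m₂ = 85.44000
Σ(xᵢ − x̄)⁴ = 97348.8960 ⇒ m₄ = 19469.77920
m₂² = 7299.99360
g_2 = m₄/m₂² − 3 = 2.66710 − 3 ≈ -0.3329

-0.3329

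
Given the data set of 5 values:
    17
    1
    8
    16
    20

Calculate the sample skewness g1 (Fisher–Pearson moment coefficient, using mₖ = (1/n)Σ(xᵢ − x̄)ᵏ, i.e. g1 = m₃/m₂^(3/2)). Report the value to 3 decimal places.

x̄ = (17 + 1 + 8 + 16 + 20) / 5 = 12.4000
deviations (xᵢ − x̄): 4.6000, -11.4000, -4.4000, 3.6000, 7.6000
Σ(xᵢ − x̄)² = 241.2000 ⇒ m₂ = 241.2000/5 = 48.24000
Σ(xᵢ − x̄)³ = -983.7600 ⇒ m₃ = -983.7600/5 = -196.75200
m₂^(3/2) = 48.24000^(1.5) = 335.05102
g1 = m₃ / m₂^(3/2) = -196.75200 / 335.05102 ≈ -0.587

-0.587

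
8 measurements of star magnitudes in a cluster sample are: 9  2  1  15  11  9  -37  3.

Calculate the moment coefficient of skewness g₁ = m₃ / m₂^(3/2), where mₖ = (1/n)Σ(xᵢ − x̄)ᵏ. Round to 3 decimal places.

x̄ = (9 + 2 + 1 + 15 + 11 + 9 - 37 + 3) / 8 = 1.6250
deviations (xᵢ − x̄): 7.3750, 0.3750, -0.6250, 13.3750, 9.3750, 7.3750, -38.6250, 1.3750
Σ(xᵢ − x̄)² = 1869.8750 ⇒ m₂ = 1869.8750/8 = 233.73438
Σ(xᵢ − x̄)³ = -53602.9688 ⇒ m₃ = -53602.9688/8 = -6700.37109
m₂^(3/2) = 233.73438^(1.5) = 3573.41851
g₁ = m₃ / m₂^(3/2) = -6700.37109 / 3573.41851 ≈ -1.875

-1.875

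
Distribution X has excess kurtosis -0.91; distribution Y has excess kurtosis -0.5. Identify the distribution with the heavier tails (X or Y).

Higher excess kurtosis ⇒ heavier tails relative to the normal distribution.
-0.91 vs -0.5: the larger is -0.5, so Y has heavier tails.

Y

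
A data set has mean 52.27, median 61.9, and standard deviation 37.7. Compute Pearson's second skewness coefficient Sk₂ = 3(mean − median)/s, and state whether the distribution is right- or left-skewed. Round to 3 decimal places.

Sk₂ = 3(52.27 − 61.9) / 37.7 = 3 × -9.6300 / 37.7
    = -28.8900 / 37.7 ≈ -0.766
Sk₂ < 0 ⇒ mean < median ⇒ left-skewed (negative skew).

-0.766, left-skewed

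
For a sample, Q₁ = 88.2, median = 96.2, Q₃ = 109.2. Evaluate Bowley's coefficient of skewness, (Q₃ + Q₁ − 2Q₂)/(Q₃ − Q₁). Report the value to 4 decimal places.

0.2381

numerator: Q₃ + Q₁ − 2Q₂ = 109.2 + 88.2 − 2×96.2 = 5.0000
denominator: Q₃ − Q₁ = 109.2 − 88.2 = 21.0000
Bowley skewness = 5.0000 / 21.0000 ≈ 0.2381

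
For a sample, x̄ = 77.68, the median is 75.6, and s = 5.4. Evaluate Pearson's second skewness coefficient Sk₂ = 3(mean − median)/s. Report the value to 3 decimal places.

Sk₂ = 3(77.68 − 75.6) / 5.4 = 3 × 2.0800 / 5.4
    = 6.2400 / 5.4 ≈ 1.156

1.156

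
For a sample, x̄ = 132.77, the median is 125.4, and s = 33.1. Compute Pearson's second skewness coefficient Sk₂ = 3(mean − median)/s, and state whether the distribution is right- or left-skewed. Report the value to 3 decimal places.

0.668, right-skewed

Sk₂ = 3(132.77 − 125.4) / 33.1 = 3 × 7.3700 / 33.1
    = 22.1100 / 33.1 ≈ 0.668
Sk₂ > 0 ⇒ mean > median ⇒ right-skewed (positive skew).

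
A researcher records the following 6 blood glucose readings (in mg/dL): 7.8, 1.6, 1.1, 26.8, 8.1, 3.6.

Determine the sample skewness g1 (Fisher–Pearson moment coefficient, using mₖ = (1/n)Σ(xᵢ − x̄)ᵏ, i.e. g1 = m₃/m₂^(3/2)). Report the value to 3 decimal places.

1.419

x̄ = (7.8 + 1.6 + 1.1 + 26.8 + 8.1 + 3.6) / 6 = 8.1667
deviations (xᵢ − x̄): -0.3667, -6.5667, -7.0667, 18.6333, -0.0667, -4.5667
Σ(xᵢ − x̄)² = 461.2533 ⇒ m₂ = 461.2533/6 = 76.87556
Σ(xᵢ − x̄)³ = 5738.1736 ⇒ m₃ = 5738.1736/6 = 956.36226
m₂^(3/2) = 76.87556^(1.5) = 674.03493
g1 = m₃ / m₂^(3/2) = 956.36226 / 674.03493 ≈ 1.419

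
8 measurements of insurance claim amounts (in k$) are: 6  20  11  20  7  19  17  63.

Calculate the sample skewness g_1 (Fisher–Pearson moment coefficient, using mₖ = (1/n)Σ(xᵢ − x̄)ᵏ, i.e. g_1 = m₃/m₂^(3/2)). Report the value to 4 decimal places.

1.8215

x̄ = (6 + 20 + 11 + 20 + 7 + 19 + 17 + 63) / 8 = 20.3750
deviations (xᵢ − x̄): -14.3750, -0.3750, -9.3750, -0.3750, -13.3750, -1.3750, -3.3750, 42.6250
Σ(xᵢ − x̄)² = 2303.8750 ⇒ m₂ = 2303.8750/8 = 287.98438
Σ(xᵢ − x̄)³ = 71216.7188 ⇒ m₃ = 71216.7188/8 = 8902.08984
m₂^(3/2) = 287.98438^(1.5) = 4887.12433
g_1 = m₃ / m₂^(3/2) = 8902.08984 / 4887.12433 ≈ 1.8215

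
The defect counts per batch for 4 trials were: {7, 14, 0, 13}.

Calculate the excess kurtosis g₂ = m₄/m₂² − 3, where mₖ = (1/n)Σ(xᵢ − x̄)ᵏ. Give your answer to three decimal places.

-1.323

x̄ = 8.5000
Σ(xᵢ − x̄)² = 125.0000 ⇒ m₂ = 31.25000
Σ(xᵢ − x̄)⁴ = 6550.2500 ⇒ m₄ = 1637.56250
m₂² = 976.56250
g₂ = m₄/m₂² − 3 = 1.67686 − 3 ≈ -1.323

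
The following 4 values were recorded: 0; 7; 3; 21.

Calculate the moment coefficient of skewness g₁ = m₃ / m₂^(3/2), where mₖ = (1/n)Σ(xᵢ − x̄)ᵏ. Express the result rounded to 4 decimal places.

x̄ = (0 + 7 + 3 + 21) / 4 = 7.7500
deviations (xᵢ − x̄): -7.7500, -0.7500, -4.7500, 13.2500
Σ(xᵢ − x̄)² = 258.7500 ⇒ m₂ = 258.7500/4 = 64.68750
Σ(xᵢ − x̄)³ = 1753.1250 ⇒ m₃ = 1753.1250/4 = 438.28125
m₂^(3/2) = 64.68750^(1.5) = 520.27212
g₁ = m₃ / m₂^(3/2) = 438.28125 / 520.27212 ≈ 0.8424

0.8424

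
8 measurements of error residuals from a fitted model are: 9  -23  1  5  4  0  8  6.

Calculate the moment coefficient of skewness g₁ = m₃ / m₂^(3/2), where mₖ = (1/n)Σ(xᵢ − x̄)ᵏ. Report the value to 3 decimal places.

-1.872

x̄ = (9 - 23 + 1 + 5 + 4 + 0 + 8 + 6) / 8 = 1.2500
deviations (xᵢ − x̄): 7.7500, -24.2500, -0.2500, 3.7500, 2.7500, -1.2500, 6.7500, 4.7500
Σ(xᵢ − x̄)² = 739.5000 ⇒ m₂ = 739.5000/8 = 92.43750
Σ(xᵢ − x̄)³ = -13308.7500 ⇒ m₃ = -13308.7500/8 = -1663.59375
m₂^(3/2) = 92.43750^(1.5) = 888.73501
g₁ = m₃ / m₂^(3/2) = -1663.59375 / 888.73501 ≈ -1.872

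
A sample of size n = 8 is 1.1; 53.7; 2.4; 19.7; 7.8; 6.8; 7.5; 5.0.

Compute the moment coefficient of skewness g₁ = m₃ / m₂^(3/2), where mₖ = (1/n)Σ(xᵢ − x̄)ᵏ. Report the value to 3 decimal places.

1.855

x̄ = (1.1 + 53.7 + 2.4 + 19.7 + 7.8 + 6.8 + 7.5 + 5.0) / 8 = 13.0000
deviations (xᵢ − x̄): -11.9000, 40.7000, -10.6000, 6.7000, -5.2000, -6.2000, -5.5000, -8.0000
Σ(xᵢ − x̄)² = 2115.0800 ⇒ m₂ = 2115.0800/8 = 264.38500
Σ(xᵢ − x̄)³ = 63786.4200 ⇒ m₃ = 63786.4200/8 = 7973.30250
m₂^(3/2) = 264.38500^(1.5) = 4298.87896
g₁ = m₃ / m₂^(3/2) = 7973.30250 / 4298.87896 ≈ 1.855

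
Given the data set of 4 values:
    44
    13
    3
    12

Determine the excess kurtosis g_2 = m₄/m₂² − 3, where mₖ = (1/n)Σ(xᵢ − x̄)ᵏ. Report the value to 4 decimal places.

-0.7977

x̄ = 18.0000
Σ(xᵢ − x̄)² = 962.0000 ⇒ m₂ = 240.50000
Σ(xᵢ − x̄)⁴ = 509522.0000 ⇒ m₄ = 127380.50000
m₂² = 57840.25000
g_2 = m₄/m₂² − 3 = 2.20228 − 3 ≈ -0.7977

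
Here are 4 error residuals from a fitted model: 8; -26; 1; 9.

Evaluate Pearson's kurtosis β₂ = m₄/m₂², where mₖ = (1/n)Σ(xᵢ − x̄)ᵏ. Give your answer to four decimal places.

x̄ = -2.0000
Σ(xᵢ − x̄)² = 806.0000 ⇒ m₂ = 201.50000
Σ(xᵢ − x̄)⁴ = 356498.0000 ⇒ m₄ = 89124.50000
m₂² = 40602.25000
β₂ = m₄/m₂² = 89124.50000 / 40602.25000 ≈ 2.1951

2.1951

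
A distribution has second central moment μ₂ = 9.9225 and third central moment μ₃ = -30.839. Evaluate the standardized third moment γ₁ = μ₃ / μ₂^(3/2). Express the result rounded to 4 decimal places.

-0.9867

σ = √μ₂ = √9.9225 = 3.15000
σ³ = μ₂^(3/2) = 31.25587
γ₁ = μ₃/σ³ = -30.839 / 31.25587 ≈ -0.9867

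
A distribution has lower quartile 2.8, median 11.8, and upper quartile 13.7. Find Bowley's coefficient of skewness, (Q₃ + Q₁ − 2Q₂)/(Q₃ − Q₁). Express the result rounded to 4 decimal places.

numerator: Q₃ + Q₁ − 2Q₂ = 13.7 + 2.8 − 2×11.8 = -7.1000
denominator: Q₃ − Q₁ = 13.7 − 2.8 = 10.9000
Bowley skewness = -7.1000 / 10.9000 ≈ -0.6514

-0.6514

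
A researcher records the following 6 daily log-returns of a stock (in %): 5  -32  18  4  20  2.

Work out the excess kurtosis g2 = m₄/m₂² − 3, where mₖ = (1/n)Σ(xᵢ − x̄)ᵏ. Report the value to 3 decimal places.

x̄ = 2.8333
Σ(xᵢ − x̄)² = 1744.8333 ⇒ m₂ = 290.80556
Σ(xᵢ − x̄)⁴ = 1612027.1528 ⇒ m₄ = 268671.19213
m₂² = 84567.87114
g2 = m₄/m₂² − 3 = 3.17699 − 3 ≈ 0.177

0.177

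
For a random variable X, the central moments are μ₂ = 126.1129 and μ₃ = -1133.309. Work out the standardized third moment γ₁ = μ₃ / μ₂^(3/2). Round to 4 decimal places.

σ = √μ₂ = √126.1129 = 11.23000
σ³ = μ₂^(3/2) = 1416.24787
γ₁ = μ₃/σ³ = -1133.309 / 1416.24787 ≈ -0.8002

-0.8002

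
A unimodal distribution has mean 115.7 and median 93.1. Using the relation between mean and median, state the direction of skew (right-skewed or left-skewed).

right-skewed

mean − median = 115.7 − 93.1 = 22.6
mean > median ⇒ the longer tail is on the right ⇒ right-skewed (positively skewed).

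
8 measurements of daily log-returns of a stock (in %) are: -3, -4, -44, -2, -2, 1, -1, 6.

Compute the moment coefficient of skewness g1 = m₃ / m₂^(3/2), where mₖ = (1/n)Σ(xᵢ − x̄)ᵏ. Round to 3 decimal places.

-2.081

x̄ = (-3 - 4 - 44 - 2 - 2 + 1 - 1 + 6) / 8 = -6.1250
deviations (xᵢ − x̄): 3.1250, 2.1250, -37.8750, 4.1250, 4.1250, 7.1250, 5.1250, 12.1250
Σ(xᵢ − x̄)² = 1706.8750 ⇒ m₂ = 1706.8750/8 = 213.35938
Σ(xᵢ − x̄)³ = -51872.9063 ⇒ m₃ = -51872.9063/8 = -6484.11328
m₂^(3/2) = 213.35938^(1.5) = 3116.50333
g1 = m₃ / m₂^(3/2) = -6484.11328 / 3116.50333 ≈ -2.081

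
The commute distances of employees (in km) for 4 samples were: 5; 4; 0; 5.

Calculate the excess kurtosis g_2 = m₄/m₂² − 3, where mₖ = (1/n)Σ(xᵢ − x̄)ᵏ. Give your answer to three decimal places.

x̄ = 3.5000
Σ(xᵢ − x̄)² = 17.0000 ⇒ m₂ = 4.25000
Σ(xᵢ − x̄)⁴ = 160.2500 ⇒ m₄ = 40.06250
m₂² = 18.06250
g_2 = m₄/m₂² − 3 = 2.21799 − 3 ≈ -0.782

-0.782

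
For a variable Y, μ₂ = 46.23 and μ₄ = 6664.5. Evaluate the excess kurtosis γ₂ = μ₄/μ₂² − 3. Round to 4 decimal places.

0.1183

μ₂² = 46.23² = 2137.21290
μ₄/μ₂² = 6664.5 / 2137.21290 = 3.11831
γ₂ = 3.11831 − 3 ≈ 0.1183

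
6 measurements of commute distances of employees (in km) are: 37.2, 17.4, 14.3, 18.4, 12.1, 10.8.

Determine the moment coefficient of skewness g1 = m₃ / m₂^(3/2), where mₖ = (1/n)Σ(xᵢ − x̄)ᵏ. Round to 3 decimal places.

x̄ = (37.2 + 17.4 + 14.3 + 18.4 + 12.1 + 10.8) / 6 = 18.3667
deviations (xᵢ − x̄): 18.8333, -0.9667, -4.0667, 0.0333, -6.2667, -7.5667
Σ(xᵢ − x̄)² = 468.6933 ⇒ m₂ = 468.6933/6 = 78.11556
Σ(xᵢ − x̄)³ = 5932.5976 ⇒ m₃ = 5932.5976/6 = 988.76626
m₂^(3/2) = 78.11556^(1.5) = 690.40875
g1 = m₃ / m₂^(3/2) = 988.76626 / 690.40875 ≈ 1.432

1.432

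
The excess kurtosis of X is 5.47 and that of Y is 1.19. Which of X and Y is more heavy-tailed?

Higher excess kurtosis ⇒ heavier tails relative to the normal distribution.
5.47 vs 1.19: the larger is 5.47, so X has heavier tails.

X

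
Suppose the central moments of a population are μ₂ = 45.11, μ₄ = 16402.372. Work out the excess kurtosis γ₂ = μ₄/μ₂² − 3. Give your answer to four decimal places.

μ₂² = 45.11² = 2034.91210
μ₄/μ₂² = 16402.372 / 2034.91210 = 8.06048
γ₂ = 8.06048 − 3 ≈ 5.0605

5.0605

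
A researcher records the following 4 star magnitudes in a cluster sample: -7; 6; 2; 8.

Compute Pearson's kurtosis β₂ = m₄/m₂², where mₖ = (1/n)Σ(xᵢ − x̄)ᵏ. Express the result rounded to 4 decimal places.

1.9547

x̄ = 2.2500
Σ(xᵢ − x̄)² = 132.7500 ⇒ m₂ = 33.18750
Σ(xᵢ − x̄)⁴ = 8611.8281 ⇒ m₄ = 2152.95703
m₂² = 1101.41016
β₂ = m₄/m₂² = 2152.95703 / 1101.41016 ≈ 1.9547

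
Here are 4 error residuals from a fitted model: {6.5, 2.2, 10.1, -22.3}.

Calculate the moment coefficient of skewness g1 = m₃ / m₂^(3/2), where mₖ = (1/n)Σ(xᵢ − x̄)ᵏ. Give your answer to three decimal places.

x̄ = (6.5 + 2.2 + 10.1 - 22.3) / 4 = -0.8750
deviations (xᵢ − x̄): 7.3750, 3.0750, 10.9750, -21.4250
Σ(xᵢ − x̄)² = 643.3275 ⇒ m₂ = 643.3275/4 = 160.83188
Σ(xᵢ − x̄)³ = -8082.5786 ⇒ m₃ = -8082.5786/4 = -2020.64466
m₂^(3/2) = 160.83188^(1.5) = 2039.66192
g1 = m₃ / m₂^(3/2) = -2020.64466 / 2039.66192 ≈ -0.991

-0.991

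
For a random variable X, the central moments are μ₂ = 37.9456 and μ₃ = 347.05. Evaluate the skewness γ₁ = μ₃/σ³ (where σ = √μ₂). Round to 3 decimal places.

σ = √μ₂ = √37.9456 = 6.16000
σ³ = μ₂^(3/2) = 233.74490
γ₁ = μ₃/σ³ = 347.05 / 233.74490 ≈ 1.485

1.485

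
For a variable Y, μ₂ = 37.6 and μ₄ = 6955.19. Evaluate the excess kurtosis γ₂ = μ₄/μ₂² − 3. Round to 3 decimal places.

1.920

μ₂² = 37.6² = 1413.76000
μ₄/μ₂² = 6955.19 / 1413.76000 = 4.91964
γ₂ = 4.91964 − 3 ≈ 1.920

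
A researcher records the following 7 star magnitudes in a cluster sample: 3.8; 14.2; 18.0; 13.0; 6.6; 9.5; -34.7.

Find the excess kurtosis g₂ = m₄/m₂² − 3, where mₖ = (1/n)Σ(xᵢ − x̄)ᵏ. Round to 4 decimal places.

x̄ = 4.3429
Σ(xᵢ − x̄)² = 1914.9571 ⇒ m₂ = 273.56531
Σ(xᵢ − x̄)⁴ = 2374206.5605 ⇒ m₄ = 339172.36578
m₂² = 74837.97671
g₂ = m₄/m₂² − 3 = 4.53209 − 3 ≈ 1.5321

1.5321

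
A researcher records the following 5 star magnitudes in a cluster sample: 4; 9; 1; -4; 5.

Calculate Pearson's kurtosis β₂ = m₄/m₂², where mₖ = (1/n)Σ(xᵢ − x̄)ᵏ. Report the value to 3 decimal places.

2.111

x̄ = 3.0000
Σ(xᵢ − x̄)² = 94.0000 ⇒ m₂ = 18.80000
Σ(xᵢ − x̄)⁴ = 3730.0000 ⇒ m₄ = 746.00000
m₂² = 353.44000
β₂ = m₄/m₂² = 746.00000 / 353.44000 ≈ 2.111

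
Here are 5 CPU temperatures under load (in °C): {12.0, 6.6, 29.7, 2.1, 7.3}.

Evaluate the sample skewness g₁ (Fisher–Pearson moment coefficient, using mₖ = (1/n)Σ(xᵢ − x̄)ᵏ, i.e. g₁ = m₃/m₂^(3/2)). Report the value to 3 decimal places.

1.117

x̄ = (12.0 + 6.6 + 29.7 + 2.1 + 7.3) / 5 = 11.5400
deviations (xᵢ − x̄): 0.4600, -4.9400, 18.1600, -9.4400, -4.2400
Σ(xᵢ − x̄)² = 461.4920 ⇒ m₂ = 461.4920/5 = 92.29840
Σ(xᵢ − x̄)³ = 4950.9926 ⇒ m₃ = 4950.9926/5 = 990.19853
m₂^(3/2) = 92.29840^(1.5) = 886.72971
g₁ = m₃ / m₂^(3/2) = 990.19853 / 886.72971 ≈ 1.117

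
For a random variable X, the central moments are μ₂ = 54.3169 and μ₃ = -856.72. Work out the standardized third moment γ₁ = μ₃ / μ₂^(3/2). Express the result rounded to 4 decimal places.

-2.1401

σ = √μ₂ = √54.3169 = 7.37000
σ³ = μ₂^(3/2) = 400.31555
γ₁ = μ₃/σ³ = -856.72 / 400.31555 ≈ -2.1401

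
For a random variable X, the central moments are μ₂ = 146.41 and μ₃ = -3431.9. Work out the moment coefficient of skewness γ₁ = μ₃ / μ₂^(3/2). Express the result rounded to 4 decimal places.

-1.9372

σ = √μ₂ = √146.41 = 12.10000
σ³ = μ₂^(3/2) = 1771.56100
γ₁ = μ₃/σ³ = -3431.9 / 1771.56100 ≈ -1.9372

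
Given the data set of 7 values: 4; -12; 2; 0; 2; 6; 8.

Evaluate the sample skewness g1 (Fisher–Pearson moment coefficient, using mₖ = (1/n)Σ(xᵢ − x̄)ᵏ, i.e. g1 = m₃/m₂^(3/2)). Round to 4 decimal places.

x̄ = (4 - 12 + 2 + 0 + 2 + 6 + 8) / 7 = 1.4286
deviations (xᵢ − x̄): 2.5714, -13.4286, 0.5714, -1.4286, 0.5714, 4.5714, 6.5714
Σ(xᵢ − x̄)² = 253.7143 ⇒ m₂ = 253.7143/7 = 36.24490
Σ(xᵢ − x̄)³ = -2027.7551 ⇒ m₃ = -2027.7551/7 = -289.67930
m₂^(3/2) = 36.24490^(1.5) = 218.20783
g1 = m₃ / m₂^(3/2) = -289.67930 / 218.20783 ≈ -1.3275

-1.3275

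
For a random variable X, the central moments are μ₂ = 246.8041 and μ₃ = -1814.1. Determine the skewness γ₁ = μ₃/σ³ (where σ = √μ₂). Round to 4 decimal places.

σ = √μ₂ = √246.8041 = 15.71000
σ³ = μ₂^(3/2) = 3877.29241
γ₁ = μ₃/σ³ = -1814.1 / 3877.29241 ≈ -0.4679

-0.4679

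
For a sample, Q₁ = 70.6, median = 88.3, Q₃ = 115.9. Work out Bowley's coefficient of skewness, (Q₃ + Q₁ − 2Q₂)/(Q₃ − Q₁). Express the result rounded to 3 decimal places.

0.219

numerator: Q₃ + Q₁ − 2Q₂ = 115.9 + 70.6 − 2×88.3 = 9.9000
denominator: Q₃ − Q₁ = 115.9 − 70.6 = 45.3000
Bowley skewness = 9.9000 / 45.3000 ≈ 0.219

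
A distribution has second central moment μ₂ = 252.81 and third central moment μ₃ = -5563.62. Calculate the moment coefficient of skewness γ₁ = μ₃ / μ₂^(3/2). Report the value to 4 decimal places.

σ = √μ₂ = √252.81 = 15.90000
σ³ = μ₂^(3/2) = 4019.67900
γ₁ = μ₃/σ³ = -5563.62 / 4019.67900 ≈ -1.3841

-1.3841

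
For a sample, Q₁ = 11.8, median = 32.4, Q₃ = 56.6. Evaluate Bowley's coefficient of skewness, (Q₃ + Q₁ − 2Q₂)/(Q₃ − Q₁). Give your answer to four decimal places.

0.0804

numerator: Q₃ + Q₁ − 2Q₂ = 56.6 + 11.8 − 2×32.4 = 3.6000
denominator: Q₃ − Q₁ = 56.6 − 11.8 = 44.8000
Bowley skewness = 3.6000 / 44.8000 ≈ 0.0804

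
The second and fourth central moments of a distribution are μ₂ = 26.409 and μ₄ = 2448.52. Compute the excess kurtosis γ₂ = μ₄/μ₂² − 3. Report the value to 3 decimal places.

μ₂² = 26.409² = 697.43528
μ₄/μ₂² = 2448.52 / 697.43528 = 3.51075
γ₂ = 3.51075 − 3 ≈ 0.511

0.511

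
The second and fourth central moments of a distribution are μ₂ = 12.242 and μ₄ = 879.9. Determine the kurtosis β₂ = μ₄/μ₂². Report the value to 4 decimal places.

5.8712

μ₂² = 12.242² = 149.86656
μ₄/μ₂² = 879.9 / 149.86656 = 5.87122
β₂ ≈ 5.8712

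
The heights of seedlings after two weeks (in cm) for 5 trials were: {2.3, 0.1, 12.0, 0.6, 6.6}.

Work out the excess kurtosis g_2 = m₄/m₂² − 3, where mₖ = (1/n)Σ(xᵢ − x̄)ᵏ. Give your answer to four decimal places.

x̄ = 4.3200
Σ(xᵢ − x̄)² = 99.9080 ⇒ m₂ = 19.98160
Σ(xᵢ − x̄)⁴ = 4031.2370 ⇒ m₄ = 806.24739
m₂² = 399.26434
g_2 = m₄/m₂² − 3 = 2.01933 − 3 ≈ -0.9807

-0.9807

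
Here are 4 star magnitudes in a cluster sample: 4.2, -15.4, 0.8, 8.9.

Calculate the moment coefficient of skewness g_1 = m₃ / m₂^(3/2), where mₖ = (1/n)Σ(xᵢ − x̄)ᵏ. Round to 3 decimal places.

x̄ = (4.2 - 15.4 + 0.8 + 8.9) / 4 = -0.3750
deviations (xᵢ − x̄): 4.5750, -15.0250, 1.1750, 9.2750
Σ(xᵢ − x̄)² = 334.0875 ⇒ m₂ = 334.0875/4 = 83.52188
Σ(xᵢ − x̄)³ = -2496.6356 ⇒ m₃ = -2496.6356/4 = -624.15891
m₂^(3/2) = 83.52188^(1.5) = 763.30895
g_1 = m₃ / m₂^(3/2) = -624.15891 / 763.30895 ≈ -0.818

-0.818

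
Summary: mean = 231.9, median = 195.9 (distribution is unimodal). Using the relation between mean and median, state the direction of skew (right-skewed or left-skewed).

mean − median = 231.9 − 195.9 = 36.0
mean > median ⇒ the longer tail is on the right ⇒ right-skewed (positively skewed).

right-skewed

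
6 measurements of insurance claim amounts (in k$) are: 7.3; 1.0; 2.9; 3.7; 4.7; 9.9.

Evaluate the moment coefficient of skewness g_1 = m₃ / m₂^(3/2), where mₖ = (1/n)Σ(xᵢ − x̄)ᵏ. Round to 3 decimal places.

0.446

x̄ = (7.3 + 1.0 + 2.9 + 3.7 + 4.7 + 9.9) / 6 = 4.9167
deviations (xᵢ − x̄): 2.3833, -3.9167, -2.0167, -1.2167, -0.2167, 4.9833
Σ(xᵢ − x̄)² = 51.4483 ⇒ m₂ = 51.4483/6 = 8.57472
Σ(xᵢ − x̄)³ = 67.1966 ⇒ m₃ = 67.1966/6 = 11.19943
m₂^(3/2) = 8.57472^(1.5) = 25.10904
g_1 = m₃ / m₂^(3/2) = 11.19943 / 25.10904 ≈ 0.446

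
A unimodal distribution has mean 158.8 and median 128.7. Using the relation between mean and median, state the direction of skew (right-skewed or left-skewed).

mean − median = 158.8 − 128.7 = 30.1
mean > median ⇒ the longer tail is on the right ⇒ right-skewed (positively skewed).

right-skewed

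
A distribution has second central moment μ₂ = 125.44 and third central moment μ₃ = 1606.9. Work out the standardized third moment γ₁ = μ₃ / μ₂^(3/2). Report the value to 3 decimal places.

σ = √μ₂ = √125.44 = 11.20000
σ³ = μ₂^(3/2) = 1404.92800
γ₁ = μ₃/σ³ = 1606.9 / 1404.92800 ≈ 1.144

1.144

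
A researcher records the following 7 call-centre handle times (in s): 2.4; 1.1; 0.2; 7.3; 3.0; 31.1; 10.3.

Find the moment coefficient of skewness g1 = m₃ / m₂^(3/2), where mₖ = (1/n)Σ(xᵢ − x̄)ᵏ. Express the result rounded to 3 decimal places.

1.616

x̄ = (2.4 + 1.1 + 0.2 + 7.3 + 3.0 + 31.1 + 10.3) / 7 = 7.9143
deviations (xᵢ − x̄): -5.5143, -6.8143, -7.7143, -0.6143, -4.9143, 23.1857, 2.3857
Σ(xᵢ − x̄)² = 704.1486 ⇒ m₂ = 704.1486/7 = 100.59265
Σ(xᵢ − x̄)³ = 11415.6092 ⇒ m₃ = 11415.6092/7 = 1630.80131
m₂^(3/2) = 100.59265^(1.5) = 1008.90295
g1 = m₃ / m₂^(3/2) = 1630.80131 / 1008.90295 ≈ 1.616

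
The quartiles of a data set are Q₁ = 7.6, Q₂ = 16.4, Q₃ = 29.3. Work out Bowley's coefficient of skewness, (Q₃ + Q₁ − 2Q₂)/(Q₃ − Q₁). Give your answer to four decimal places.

numerator: Q₃ + Q₁ − 2Q₂ = 29.3 + 7.6 − 2×16.4 = 4.1000
denominator: Q₃ − Q₁ = 29.3 − 7.6 = 21.7000
Bowley skewness = 4.1000 / 21.7000 ≈ 0.1889

0.1889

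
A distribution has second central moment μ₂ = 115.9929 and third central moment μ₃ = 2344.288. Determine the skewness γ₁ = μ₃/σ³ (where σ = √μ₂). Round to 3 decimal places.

σ = √μ₂ = √115.9929 = 10.77000
σ³ = μ₂^(3/2) = 1249.24353
γ₁ = μ₃/σ³ = 2344.288 / 1249.24353 ≈ 1.877

1.877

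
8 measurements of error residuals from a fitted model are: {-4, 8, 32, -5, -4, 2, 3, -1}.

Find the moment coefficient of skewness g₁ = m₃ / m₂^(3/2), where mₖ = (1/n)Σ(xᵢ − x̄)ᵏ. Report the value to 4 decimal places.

x̄ = (-4 + 8 + 32 - 5 - 4 + 2 + 3 - 1) / 8 = 3.8750
deviations (xᵢ − x̄): -7.8750, 4.1250, 28.1250, -8.8750, -7.8750, -1.8750, -0.8750, -4.8750
Σ(xᵢ − x̄)² = 1038.8750 ⇒ m₂ = 1038.8750/8 = 129.85938
Σ(xᵢ − x̄)³ = 20518.5938 ⇒ m₃ = 20518.5938/8 = 2564.82422
m₂^(3/2) = 129.85938^(1.5) = 1479.82365
g₁ = m₃ / m₂^(3/2) = 2564.82422 / 1479.82365 ≈ 1.7332

1.7332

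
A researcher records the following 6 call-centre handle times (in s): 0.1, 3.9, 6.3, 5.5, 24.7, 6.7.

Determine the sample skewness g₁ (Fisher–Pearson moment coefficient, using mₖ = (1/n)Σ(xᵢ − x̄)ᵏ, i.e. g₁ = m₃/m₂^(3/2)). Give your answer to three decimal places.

x̄ = (0.1 + 3.9 + 6.3 + 5.5 + 24.7 + 6.7) / 6 = 7.8667
deviations (xᵢ − x̄): -7.7667, -3.9667, -1.5667, -2.3667, 16.8333, -1.1667
Σ(xᵢ − x̄)² = 368.8333 ⇒ m₂ = 368.8333/6 = 61.47222
Σ(xᵢ − x̄)³ = 4220.3156 ⇒ m₃ = 4220.3156/6 = 703.38593
m₂^(3/2) = 61.47222^(1.5) = 481.96818
g₁ = m₃ / m₂^(3/2) = 703.38593 / 481.96818 ≈ 1.459

1.459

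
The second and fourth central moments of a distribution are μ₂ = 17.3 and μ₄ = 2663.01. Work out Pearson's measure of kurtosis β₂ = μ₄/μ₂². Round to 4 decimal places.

μ₂² = 17.3² = 299.29000
μ₄/μ₂² = 2663.01 / 299.29000 = 8.89776
β₂ ≈ 8.8978

8.8978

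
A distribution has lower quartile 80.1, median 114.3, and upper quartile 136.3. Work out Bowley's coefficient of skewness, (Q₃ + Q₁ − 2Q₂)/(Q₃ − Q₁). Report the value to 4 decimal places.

-0.2171

numerator: Q₃ + Q₁ − 2Q₂ = 136.3 + 80.1 − 2×114.3 = -12.2000
denominator: Q₃ − Q₁ = 136.3 − 80.1 = 56.2000
Bowley skewness = -12.2000 / 56.2000 ≈ -0.2171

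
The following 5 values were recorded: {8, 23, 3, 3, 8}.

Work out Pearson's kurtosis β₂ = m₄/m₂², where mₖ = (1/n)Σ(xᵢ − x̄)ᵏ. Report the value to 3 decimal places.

2.813

x̄ = 9.0000
Σ(xᵢ − x̄)² = 270.0000 ⇒ m₂ = 54.00000
Σ(xᵢ − x̄)⁴ = 41010.0000 ⇒ m₄ = 8202.00000
m₂² = 2916.00000
β₂ = m₄/m₂² = 8202.00000 / 2916.00000 ≈ 2.813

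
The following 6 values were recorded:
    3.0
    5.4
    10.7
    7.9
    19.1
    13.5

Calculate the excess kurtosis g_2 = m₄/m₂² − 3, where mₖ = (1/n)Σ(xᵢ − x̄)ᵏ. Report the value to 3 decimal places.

x̄ = 9.9333
Σ(xᵢ − x̄)² = 170.0933 ⇒ m₂ = 28.34889
Σ(xᵢ − x̄)⁴ = 9973.1131 ⇒ m₄ = 1662.18552
m₂² = 803.65950
g_2 = m₄/m₂² − 3 = 2.06827 − 3 ≈ -0.932

-0.932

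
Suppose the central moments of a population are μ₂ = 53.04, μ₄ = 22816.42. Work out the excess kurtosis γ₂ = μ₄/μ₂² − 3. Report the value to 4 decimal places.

5.1104

μ₂² = 53.04² = 2813.24160
μ₄/μ₂² = 22816.42 / 2813.24160 = 8.11037
γ₂ = 8.11037 − 3 ≈ 5.1104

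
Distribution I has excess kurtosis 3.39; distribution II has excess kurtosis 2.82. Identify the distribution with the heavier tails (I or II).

I

Higher excess kurtosis ⇒ heavier tails relative to the normal distribution.
3.39 vs 2.82: the larger is 3.39, so I has heavier tails.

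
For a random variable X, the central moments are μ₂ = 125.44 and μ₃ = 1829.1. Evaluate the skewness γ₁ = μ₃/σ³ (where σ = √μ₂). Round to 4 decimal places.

σ = √μ₂ = √125.44 = 11.20000
σ³ = μ₂^(3/2) = 1404.92800
γ₁ = μ₃/σ³ = 1829.1 / 1404.92800 ≈ 1.3019

1.3019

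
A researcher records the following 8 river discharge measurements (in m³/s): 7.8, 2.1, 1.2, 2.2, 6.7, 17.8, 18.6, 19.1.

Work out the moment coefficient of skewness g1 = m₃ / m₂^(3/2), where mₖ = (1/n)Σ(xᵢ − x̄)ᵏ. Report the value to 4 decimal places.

0.2834

x̄ = (7.8 + 2.1 + 1.2 + 2.2 + 6.7 + 17.8 + 18.6 + 19.1) / 8 = 9.4375
deviations (xᵢ − x̄): -1.6375, -7.3375, -8.2375, -7.2375, -2.7375, 8.3625, 9.1625, 9.6625
Σ(xᵢ − x̄)² = 431.4988 ⇒ m₂ = 431.4988/8 = 53.93734
Σ(xᵢ − x̄)³ = 898.1090 ⇒ m₃ = 898.1090/8 = 112.26362
m₂^(3/2) = 53.93734^(1.5) = 396.12690
g1 = m₃ / m₂^(3/2) = 112.26362 / 396.12690 ≈ 0.2834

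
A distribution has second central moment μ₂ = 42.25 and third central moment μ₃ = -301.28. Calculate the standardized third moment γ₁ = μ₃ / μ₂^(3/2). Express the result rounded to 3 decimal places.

σ = √μ₂ = √42.25 = 6.50000
σ³ = μ₂^(3/2) = 274.62500
γ₁ = μ₃/σ³ = -301.28 / 274.62500 ≈ -1.097

-1.097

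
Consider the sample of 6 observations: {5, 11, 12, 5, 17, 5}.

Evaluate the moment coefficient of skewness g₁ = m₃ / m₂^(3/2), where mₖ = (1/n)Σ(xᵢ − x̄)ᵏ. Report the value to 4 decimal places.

x̄ = (5 + 11 + 12 + 5 + 17 + 5) / 6 = 9.1667
deviations (xᵢ − x̄): -4.1667, 1.8333, 2.8333, -4.1667, 7.8333, -4.1667
Σ(xᵢ − x̄)² = 124.8333 ⇒ m₂ = 124.8333/6 = 20.80556
Σ(xᵢ − x̄)³ = 292.5556 ⇒ m₃ = 292.5556/6 = 48.75926
m₂^(3/2) = 20.80556^(1.5) = 94.90060
g₁ = m₃ / m₂^(3/2) = 48.75926 / 94.90060 ≈ 0.5138

0.5138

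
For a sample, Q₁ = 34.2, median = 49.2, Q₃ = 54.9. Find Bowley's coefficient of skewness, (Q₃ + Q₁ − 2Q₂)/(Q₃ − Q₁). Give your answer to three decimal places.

-0.449

numerator: Q₃ + Q₁ − 2Q₂ = 54.9 + 34.2 − 2×49.2 = -9.3000
denominator: Q₃ − Q₁ = 54.9 − 34.2 = 20.7000
Bowley skewness = -9.3000 / 20.7000 ≈ -0.449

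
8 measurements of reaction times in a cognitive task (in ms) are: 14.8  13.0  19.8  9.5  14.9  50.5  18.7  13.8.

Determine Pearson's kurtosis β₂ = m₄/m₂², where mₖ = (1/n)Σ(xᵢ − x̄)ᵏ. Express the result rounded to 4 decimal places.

5.4704

x̄ = 19.3750
Σ(xᵢ − x̄)² = 1179.5950 ⇒ m₂ = 147.44938
Σ(xᵢ − x̄)⁴ = 951473.1559 ⇒ m₄ = 118934.14449
m₂² = 21741.31819
β₂ = m₄/m₂² = 118934.14449 / 21741.31819 ≈ 5.4704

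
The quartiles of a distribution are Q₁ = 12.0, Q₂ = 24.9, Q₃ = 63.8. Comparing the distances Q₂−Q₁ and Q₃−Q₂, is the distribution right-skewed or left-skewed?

Q₂ − Q₁ = 12.9;  Q₃ − Q₂ = 38.9
Q₃ − Q₂ > Q₂ − Q₁ ⇒ the upper half is more spread out ⇒ right-skewed.

right-skewed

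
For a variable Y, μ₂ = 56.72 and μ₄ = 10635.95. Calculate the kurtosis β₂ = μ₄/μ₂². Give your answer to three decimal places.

3.306

μ₂² = 56.72² = 3217.15840
μ₄/μ₂² = 10635.95 / 3217.15840 = 3.30601
β₂ ≈ 3.306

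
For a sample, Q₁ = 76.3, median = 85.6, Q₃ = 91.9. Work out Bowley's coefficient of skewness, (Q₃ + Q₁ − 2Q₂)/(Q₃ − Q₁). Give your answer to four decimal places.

numerator: Q₃ + Q₁ − 2Q₂ = 91.9 + 76.3 − 2×85.6 = -3.0000
denominator: Q₃ − Q₁ = 91.9 − 76.3 = 15.6000
Bowley skewness = -3.0000 / 15.6000 ≈ -0.1923

-0.1923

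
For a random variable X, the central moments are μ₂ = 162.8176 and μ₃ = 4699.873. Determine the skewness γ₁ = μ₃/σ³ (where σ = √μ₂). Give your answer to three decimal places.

2.262

σ = √μ₂ = √162.8176 = 12.76000
σ³ = μ₂^(3/2) = 2077.55258
γ₁ = μ₃/σ³ = 4699.873 / 2077.55258 ≈ 2.262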